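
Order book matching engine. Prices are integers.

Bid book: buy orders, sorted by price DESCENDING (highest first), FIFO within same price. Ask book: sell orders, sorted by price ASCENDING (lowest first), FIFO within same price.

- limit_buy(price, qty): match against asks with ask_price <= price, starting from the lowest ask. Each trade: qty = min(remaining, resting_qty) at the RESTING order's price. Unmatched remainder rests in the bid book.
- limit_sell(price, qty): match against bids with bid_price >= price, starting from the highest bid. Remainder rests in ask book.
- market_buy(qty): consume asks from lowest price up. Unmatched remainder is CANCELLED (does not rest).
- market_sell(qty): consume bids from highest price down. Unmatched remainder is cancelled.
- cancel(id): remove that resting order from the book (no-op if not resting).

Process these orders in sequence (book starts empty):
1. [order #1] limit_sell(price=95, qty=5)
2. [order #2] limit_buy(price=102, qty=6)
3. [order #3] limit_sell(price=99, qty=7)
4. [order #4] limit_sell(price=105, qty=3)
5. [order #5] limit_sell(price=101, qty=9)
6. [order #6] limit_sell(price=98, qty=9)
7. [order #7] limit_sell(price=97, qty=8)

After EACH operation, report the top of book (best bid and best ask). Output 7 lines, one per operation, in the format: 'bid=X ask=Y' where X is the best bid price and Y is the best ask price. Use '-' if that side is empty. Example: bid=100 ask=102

Answer: bid=- ask=95
bid=102 ask=-
bid=- ask=99
bid=- ask=99
bid=- ask=99
bid=- ask=98
bid=- ask=97

Derivation:
After op 1 [order #1] limit_sell(price=95, qty=5): fills=none; bids=[-] asks=[#1:5@95]
After op 2 [order #2] limit_buy(price=102, qty=6): fills=#2x#1:5@95; bids=[#2:1@102] asks=[-]
After op 3 [order #3] limit_sell(price=99, qty=7): fills=#2x#3:1@102; bids=[-] asks=[#3:6@99]
After op 4 [order #4] limit_sell(price=105, qty=3): fills=none; bids=[-] asks=[#3:6@99 #4:3@105]
After op 5 [order #5] limit_sell(price=101, qty=9): fills=none; bids=[-] asks=[#3:6@99 #5:9@101 #4:3@105]
After op 6 [order #6] limit_sell(price=98, qty=9): fills=none; bids=[-] asks=[#6:9@98 #3:6@99 #5:9@101 #4:3@105]
After op 7 [order #7] limit_sell(price=97, qty=8): fills=none; bids=[-] asks=[#7:8@97 #6:9@98 #3:6@99 #5:9@101 #4:3@105]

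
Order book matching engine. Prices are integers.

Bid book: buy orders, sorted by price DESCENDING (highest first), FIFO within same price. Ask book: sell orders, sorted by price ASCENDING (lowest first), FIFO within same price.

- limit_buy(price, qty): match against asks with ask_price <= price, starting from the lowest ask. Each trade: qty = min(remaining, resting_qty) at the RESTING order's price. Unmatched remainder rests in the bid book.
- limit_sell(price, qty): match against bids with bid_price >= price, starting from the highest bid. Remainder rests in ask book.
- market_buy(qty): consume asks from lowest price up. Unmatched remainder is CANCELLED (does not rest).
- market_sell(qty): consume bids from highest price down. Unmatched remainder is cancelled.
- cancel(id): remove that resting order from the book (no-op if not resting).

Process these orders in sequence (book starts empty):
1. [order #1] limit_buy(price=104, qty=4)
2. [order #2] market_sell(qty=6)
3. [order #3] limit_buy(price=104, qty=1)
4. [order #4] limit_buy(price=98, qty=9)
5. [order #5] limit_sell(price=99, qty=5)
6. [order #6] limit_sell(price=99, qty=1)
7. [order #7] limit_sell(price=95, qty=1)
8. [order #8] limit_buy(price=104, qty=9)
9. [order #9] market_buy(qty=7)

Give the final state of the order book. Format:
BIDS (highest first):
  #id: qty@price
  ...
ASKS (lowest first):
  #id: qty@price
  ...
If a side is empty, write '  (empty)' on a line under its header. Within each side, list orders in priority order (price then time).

After op 1 [order #1] limit_buy(price=104, qty=4): fills=none; bids=[#1:4@104] asks=[-]
After op 2 [order #2] market_sell(qty=6): fills=#1x#2:4@104; bids=[-] asks=[-]
After op 3 [order #3] limit_buy(price=104, qty=1): fills=none; bids=[#3:1@104] asks=[-]
After op 4 [order #4] limit_buy(price=98, qty=9): fills=none; bids=[#3:1@104 #4:9@98] asks=[-]
After op 5 [order #5] limit_sell(price=99, qty=5): fills=#3x#5:1@104; bids=[#4:9@98] asks=[#5:4@99]
After op 6 [order #6] limit_sell(price=99, qty=1): fills=none; bids=[#4:9@98] asks=[#5:4@99 #6:1@99]
After op 7 [order #7] limit_sell(price=95, qty=1): fills=#4x#7:1@98; bids=[#4:8@98] asks=[#5:4@99 #6:1@99]
After op 8 [order #8] limit_buy(price=104, qty=9): fills=#8x#5:4@99 #8x#6:1@99; bids=[#8:4@104 #4:8@98] asks=[-]
After op 9 [order #9] market_buy(qty=7): fills=none; bids=[#8:4@104 #4:8@98] asks=[-]

Answer: BIDS (highest first):
  #8: 4@104
  #4: 8@98
ASKS (lowest first):
  (empty)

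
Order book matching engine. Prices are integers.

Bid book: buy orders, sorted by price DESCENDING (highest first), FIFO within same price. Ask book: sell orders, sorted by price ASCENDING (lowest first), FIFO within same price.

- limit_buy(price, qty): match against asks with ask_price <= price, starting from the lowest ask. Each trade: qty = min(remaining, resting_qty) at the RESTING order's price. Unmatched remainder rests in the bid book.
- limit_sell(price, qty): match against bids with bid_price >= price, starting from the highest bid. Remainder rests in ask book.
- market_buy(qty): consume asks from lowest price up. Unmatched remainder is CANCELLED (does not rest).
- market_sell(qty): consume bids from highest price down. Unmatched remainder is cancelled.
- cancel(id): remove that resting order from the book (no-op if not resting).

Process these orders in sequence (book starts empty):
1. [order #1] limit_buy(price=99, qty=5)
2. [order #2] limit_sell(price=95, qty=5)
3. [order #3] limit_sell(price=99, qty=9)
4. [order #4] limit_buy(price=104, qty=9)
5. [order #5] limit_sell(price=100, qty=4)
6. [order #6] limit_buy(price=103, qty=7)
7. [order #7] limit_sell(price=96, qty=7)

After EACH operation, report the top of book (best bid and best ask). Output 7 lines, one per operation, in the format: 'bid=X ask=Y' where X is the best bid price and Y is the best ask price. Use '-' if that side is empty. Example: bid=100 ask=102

Answer: bid=99 ask=-
bid=- ask=-
bid=- ask=99
bid=- ask=-
bid=- ask=100
bid=103 ask=-
bid=- ask=96

Derivation:
After op 1 [order #1] limit_buy(price=99, qty=5): fills=none; bids=[#1:5@99] asks=[-]
After op 2 [order #2] limit_sell(price=95, qty=5): fills=#1x#2:5@99; bids=[-] asks=[-]
After op 3 [order #3] limit_sell(price=99, qty=9): fills=none; bids=[-] asks=[#3:9@99]
After op 4 [order #4] limit_buy(price=104, qty=9): fills=#4x#3:9@99; bids=[-] asks=[-]
After op 5 [order #5] limit_sell(price=100, qty=4): fills=none; bids=[-] asks=[#5:4@100]
After op 6 [order #6] limit_buy(price=103, qty=7): fills=#6x#5:4@100; bids=[#6:3@103] asks=[-]
After op 7 [order #7] limit_sell(price=96, qty=7): fills=#6x#7:3@103; bids=[-] asks=[#7:4@96]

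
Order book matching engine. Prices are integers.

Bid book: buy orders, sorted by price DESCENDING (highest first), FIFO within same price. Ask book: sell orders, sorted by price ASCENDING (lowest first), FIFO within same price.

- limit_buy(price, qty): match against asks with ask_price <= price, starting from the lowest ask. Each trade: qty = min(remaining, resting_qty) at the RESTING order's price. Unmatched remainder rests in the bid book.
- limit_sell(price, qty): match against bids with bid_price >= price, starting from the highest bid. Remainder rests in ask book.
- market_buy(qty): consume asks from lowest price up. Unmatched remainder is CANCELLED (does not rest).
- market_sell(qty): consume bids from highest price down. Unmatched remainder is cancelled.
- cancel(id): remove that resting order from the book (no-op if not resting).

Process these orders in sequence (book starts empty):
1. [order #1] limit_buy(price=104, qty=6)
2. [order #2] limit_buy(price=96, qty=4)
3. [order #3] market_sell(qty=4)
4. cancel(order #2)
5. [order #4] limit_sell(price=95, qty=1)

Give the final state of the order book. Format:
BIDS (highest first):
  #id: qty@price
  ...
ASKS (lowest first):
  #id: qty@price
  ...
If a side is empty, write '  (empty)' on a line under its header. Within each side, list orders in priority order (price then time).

After op 1 [order #1] limit_buy(price=104, qty=6): fills=none; bids=[#1:6@104] asks=[-]
After op 2 [order #2] limit_buy(price=96, qty=4): fills=none; bids=[#1:6@104 #2:4@96] asks=[-]
After op 3 [order #3] market_sell(qty=4): fills=#1x#3:4@104; bids=[#1:2@104 #2:4@96] asks=[-]
After op 4 cancel(order #2): fills=none; bids=[#1:2@104] asks=[-]
After op 5 [order #4] limit_sell(price=95, qty=1): fills=#1x#4:1@104; bids=[#1:1@104] asks=[-]

Answer: BIDS (highest first):
  #1: 1@104
ASKS (lowest first):
  (empty)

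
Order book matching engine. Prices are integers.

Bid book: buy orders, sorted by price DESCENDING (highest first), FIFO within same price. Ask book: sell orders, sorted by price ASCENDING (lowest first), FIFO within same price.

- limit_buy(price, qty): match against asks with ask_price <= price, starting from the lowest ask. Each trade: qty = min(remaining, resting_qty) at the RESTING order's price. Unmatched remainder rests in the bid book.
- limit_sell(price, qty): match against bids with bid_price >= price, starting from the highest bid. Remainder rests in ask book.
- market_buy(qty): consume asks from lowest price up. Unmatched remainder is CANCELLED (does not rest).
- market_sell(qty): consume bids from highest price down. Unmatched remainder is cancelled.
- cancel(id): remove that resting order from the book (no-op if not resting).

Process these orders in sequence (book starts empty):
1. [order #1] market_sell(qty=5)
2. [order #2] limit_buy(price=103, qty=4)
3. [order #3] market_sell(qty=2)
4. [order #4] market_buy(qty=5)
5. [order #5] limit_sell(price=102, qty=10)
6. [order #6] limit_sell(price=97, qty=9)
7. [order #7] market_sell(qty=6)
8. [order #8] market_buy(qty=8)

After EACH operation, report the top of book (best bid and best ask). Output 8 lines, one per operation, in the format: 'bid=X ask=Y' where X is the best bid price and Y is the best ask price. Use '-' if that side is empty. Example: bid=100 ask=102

After op 1 [order #1] market_sell(qty=5): fills=none; bids=[-] asks=[-]
After op 2 [order #2] limit_buy(price=103, qty=4): fills=none; bids=[#2:4@103] asks=[-]
After op 3 [order #3] market_sell(qty=2): fills=#2x#3:2@103; bids=[#2:2@103] asks=[-]
After op 4 [order #4] market_buy(qty=5): fills=none; bids=[#2:2@103] asks=[-]
After op 5 [order #5] limit_sell(price=102, qty=10): fills=#2x#5:2@103; bids=[-] asks=[#5:8@102]
After op 6 [order #6] limit_sell(price=97, qty=9): fills=none; bids=[-] asks=[#6:9@97 #5:8@102]
After op 7 [order #7] market_sell(qty=6): fills=none; bids=[-] asks=[#6:9@97 #5:8@102]
After op 8 [order #8] market_buy(qty=8): fills=#8x#6:8@97; bids=[-] asks=[#6:1@97 #5:8@102]

Answer: bid=- ask=-
bid=103 ask=-
bid=103 ask=-
bid=103 ask=-
bid=- ask=102
bid=- ask=97
bid=- ask=97
bid=- ask=97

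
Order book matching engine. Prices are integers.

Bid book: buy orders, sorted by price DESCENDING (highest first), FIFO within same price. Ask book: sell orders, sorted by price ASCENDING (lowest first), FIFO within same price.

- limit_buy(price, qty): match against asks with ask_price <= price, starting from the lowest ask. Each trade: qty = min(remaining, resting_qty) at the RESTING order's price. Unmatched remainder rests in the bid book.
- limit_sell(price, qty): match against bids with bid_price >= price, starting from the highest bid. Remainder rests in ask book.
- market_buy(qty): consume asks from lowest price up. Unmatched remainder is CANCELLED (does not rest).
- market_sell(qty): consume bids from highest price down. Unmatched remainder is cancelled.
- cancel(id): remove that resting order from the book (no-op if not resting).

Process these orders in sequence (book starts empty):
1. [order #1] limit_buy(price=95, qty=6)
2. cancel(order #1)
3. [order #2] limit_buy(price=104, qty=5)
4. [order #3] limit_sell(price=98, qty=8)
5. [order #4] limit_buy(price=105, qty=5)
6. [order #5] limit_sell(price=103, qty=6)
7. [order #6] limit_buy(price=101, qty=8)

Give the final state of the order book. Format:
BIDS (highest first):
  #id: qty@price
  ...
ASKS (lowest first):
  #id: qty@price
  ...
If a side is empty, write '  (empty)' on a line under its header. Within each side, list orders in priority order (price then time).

After op 1 [order #1] limit_buy(price=95, qty=6): fills=none; bids=[#1:6@95] asks=[-]
After op 2 cancel(order #1): fills=none; bids=[-] asks=[-]
After op 3 [order #2] limit_buy(price=104, qty=5): fills=none; bids=[#2:5@104] asks=[-]
After op 4 [order #3] limit_sell(price=98, qty=8): fills=#2x#3:5@104; bids=[-] asks=[#3:3@98]
After op 5 [order #4] limit_buy(price=105, qty=5): fills=#4x#3:3@98; bids=[#4:2@105] asks=[-]
After op 6 [order #5] limit_sell(price=103, qty=6): fills=#4x#5:2@105; bids=[-] asks=[#5:4@103]
After op 7 [order #6] limit_buy(price=101, qty=8): fills=none; bids=[#6:8@101] asks=[#5:4@103]

Answer: BIDS (highest first):
  #6: 8@101
ASKS (lowest first):
  #5: 4@103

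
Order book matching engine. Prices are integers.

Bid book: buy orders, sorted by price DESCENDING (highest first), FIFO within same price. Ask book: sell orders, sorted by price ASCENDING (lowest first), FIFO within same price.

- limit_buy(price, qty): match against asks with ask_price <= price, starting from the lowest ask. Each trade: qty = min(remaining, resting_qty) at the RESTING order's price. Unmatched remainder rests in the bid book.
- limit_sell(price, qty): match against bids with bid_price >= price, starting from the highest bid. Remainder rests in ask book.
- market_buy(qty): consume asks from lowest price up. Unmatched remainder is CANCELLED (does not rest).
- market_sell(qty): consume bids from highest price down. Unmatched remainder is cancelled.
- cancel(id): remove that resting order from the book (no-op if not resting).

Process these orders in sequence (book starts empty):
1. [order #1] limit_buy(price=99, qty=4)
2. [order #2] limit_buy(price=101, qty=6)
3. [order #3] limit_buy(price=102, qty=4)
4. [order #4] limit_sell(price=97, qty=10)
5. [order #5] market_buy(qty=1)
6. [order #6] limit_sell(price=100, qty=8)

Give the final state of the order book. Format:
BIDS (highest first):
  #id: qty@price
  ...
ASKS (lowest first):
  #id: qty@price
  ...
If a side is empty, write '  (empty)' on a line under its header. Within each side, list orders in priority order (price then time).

Answer: BIDS (highest first):
  #1: 4@99
ASKS (lowest first):
  #6: 8@100

Derivation:
After op 1 [order #1] limit_buy(price=99, qty=4): fills=none; bids=[#1:4@99] asks=[-]
After op 2 [order #2] limit_buy(price=101, qty=6): fills=none; bids=[#2:6@101 #1:4@99] asks=[-]
After op 3 [order #3] limit_buy(price=102, qty=4): fills=none; bids=[#3:4@102 #2:6@101 #1:4@99] asks=[-]
After op 4 [order #4] limit_sell(price=97, qty=10): fills=#3x#4:4@102 #2x#4:6@101; bids=[#1:4@99] asks=[-]
After op 5 [order #5] market_buy(qty=1): fills=none; bids=[#1:4@99] asks=[-]
After op 6 [order #6] limit_sell(price=100, qty=8): fills=none; bids=[#1:4@99] asks=[#6:8@100]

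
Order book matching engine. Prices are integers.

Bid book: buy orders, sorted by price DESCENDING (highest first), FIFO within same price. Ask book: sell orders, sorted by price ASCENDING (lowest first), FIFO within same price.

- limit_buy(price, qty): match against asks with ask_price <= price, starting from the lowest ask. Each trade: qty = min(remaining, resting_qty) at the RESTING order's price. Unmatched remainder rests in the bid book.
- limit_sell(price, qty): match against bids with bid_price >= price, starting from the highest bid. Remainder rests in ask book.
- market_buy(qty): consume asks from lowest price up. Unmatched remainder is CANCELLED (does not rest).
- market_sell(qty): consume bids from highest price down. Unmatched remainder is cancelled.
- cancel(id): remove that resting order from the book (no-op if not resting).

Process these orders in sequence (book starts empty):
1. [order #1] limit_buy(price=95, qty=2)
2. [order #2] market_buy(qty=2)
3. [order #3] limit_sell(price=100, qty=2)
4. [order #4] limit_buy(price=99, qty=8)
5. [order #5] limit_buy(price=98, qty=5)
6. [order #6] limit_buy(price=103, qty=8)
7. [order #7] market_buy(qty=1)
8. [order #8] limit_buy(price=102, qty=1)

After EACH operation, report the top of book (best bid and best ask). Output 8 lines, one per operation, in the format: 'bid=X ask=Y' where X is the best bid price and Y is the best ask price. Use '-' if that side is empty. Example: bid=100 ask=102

Answer: bid=95 ask=-
bid=95 ask=-
bid=95 ask=100
bid=99 ask=100
bid=99 ask=100
bid=103 ask=-
bid=103 ask=-
bid=103 ask=-

Derivation:
After op 1 [order #1] limit_buy(price=95, qty=2): fills=none; bids=[#1:2@95] asks=[-]
After op 2 [order #2] market_buy(qty=2): fills=none; bids=[#1:2@95] asks=[-]
After op 3 [order #3] limit_sell(price=100, qty=2): fills=none; bids=[#1:2@95] asks=[#3:2@100]
After op 4 [order #4] limit_buy(price=99, qty=8): fills=none; bids=[#4:8@99 #1:2@95] asks=[#3:2@100]
After op 5 [order #5] limit_buy(price=98, qty=5): fills=none; bids=[#4:8@99 #5:5@98 #1:2@95] asks=[#3:2@100]
After op 6 [order #6] limit_buy(price=103, qty=8): fills=#6x#3:2@100; bids=[#6:6@103 #4:8@99 #5:5@98 #1:2@95] asks=[-]
After op 7 [order #7] market_buy(qty=1): fills=none; bids=[#6:6@103 #4:8@99 #5:5@98 #1:2@95] asks=[-]
After op 8 [order #8] limit_buy(price=102, qty=1): fills=none; bids=[#6:6@103 #8:1@102 #4:8@99 #5:5@98 #1:2@95] asks=[-]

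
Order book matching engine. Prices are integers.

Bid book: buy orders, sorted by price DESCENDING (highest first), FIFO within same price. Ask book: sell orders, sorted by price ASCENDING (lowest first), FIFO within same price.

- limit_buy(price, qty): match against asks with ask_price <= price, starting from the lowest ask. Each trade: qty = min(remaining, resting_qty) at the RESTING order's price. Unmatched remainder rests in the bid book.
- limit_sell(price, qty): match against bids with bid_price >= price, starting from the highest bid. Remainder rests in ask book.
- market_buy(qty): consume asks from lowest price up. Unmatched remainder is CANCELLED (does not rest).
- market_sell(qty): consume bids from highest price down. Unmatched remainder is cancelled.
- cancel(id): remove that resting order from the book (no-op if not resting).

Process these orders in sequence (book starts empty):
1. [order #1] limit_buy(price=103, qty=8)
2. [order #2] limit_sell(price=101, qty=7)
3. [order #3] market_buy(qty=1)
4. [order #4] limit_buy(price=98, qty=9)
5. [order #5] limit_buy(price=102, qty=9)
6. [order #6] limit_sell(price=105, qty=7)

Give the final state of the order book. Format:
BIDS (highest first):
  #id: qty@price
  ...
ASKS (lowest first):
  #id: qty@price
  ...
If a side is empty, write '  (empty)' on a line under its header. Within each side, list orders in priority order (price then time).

Answer: BIDS (highest first):
  #1: 1@103
  #5: 9@102
  #4: 9@98
ASKS (lowest first):
  #6: 7@105

Derivation:
After op 1 [order #1] limit_buy(price=103, qty=8): fills=none; bids=[#1:8@103] asks=[-]
After op 2 [order #2] limit_sell(price=101, qty=7): fills=#1x#2:7@103; bids=[#1:1@103] asks=[-]
After op 3 [order #3] market_buy(qty=1): fills=none; bids=[#1:1@103] asks=[-]
After op 4 [order #4] limit_buy(price=98, qty=9): fills=none; bids=[#1:1@103 #4:9@98] asks=[-]
After op 5 [order #5] limit_buy(price=102, qty=9): fills=none; bids=[#1:1@103 #5:9@102 #4:9@98] asks=[-]
After op 6 [order #6] limit_sell(price=105, qty=7): fills=none; bids=[#1:1@103 #5:9@102 #4:9@98] asks=[#6:7@105]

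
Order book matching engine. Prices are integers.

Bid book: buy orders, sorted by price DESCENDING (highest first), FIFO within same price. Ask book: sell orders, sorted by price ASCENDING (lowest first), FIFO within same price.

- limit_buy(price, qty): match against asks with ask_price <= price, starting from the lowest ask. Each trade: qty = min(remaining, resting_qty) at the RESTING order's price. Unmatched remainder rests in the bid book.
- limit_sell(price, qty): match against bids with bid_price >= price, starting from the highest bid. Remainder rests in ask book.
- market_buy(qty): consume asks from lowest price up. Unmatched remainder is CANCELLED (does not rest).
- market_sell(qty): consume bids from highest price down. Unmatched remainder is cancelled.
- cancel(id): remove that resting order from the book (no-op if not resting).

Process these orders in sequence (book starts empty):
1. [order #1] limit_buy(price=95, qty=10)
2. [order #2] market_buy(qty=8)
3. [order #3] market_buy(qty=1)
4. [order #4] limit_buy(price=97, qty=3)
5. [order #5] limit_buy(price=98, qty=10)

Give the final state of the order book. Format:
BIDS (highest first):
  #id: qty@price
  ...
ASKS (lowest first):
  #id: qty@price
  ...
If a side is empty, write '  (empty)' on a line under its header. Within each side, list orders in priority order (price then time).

Answer: BIDS (highest first):
  #5: 10@98
  #4: 3@97
  #1: 10@95
ASKS (lowest first):
  (empty)

Derivation:
After op 1 [order #1] limit_buy(price=95, qty=10): fills=none; bids=[#1:10@95] asks=[-]
After op 2 [order #2] market_buy(qty=8): fills=none; bids=[#1:10@95] asks=[-]
After op 3 [order #3] market_buy(qty=1): fills=none; bids=[#1:10@95] asks=[-]
After op 4 [order #4] limit_buy(price=97, qty=3): fills=none; bids=[#4:3@97 #1:10@95] asks=[-]
After op 5 [order #5] limit_buy(price=98, qty=10): fills=none; bids=[#5:10@98 #4:3@97 #1:10@95] asks=[-]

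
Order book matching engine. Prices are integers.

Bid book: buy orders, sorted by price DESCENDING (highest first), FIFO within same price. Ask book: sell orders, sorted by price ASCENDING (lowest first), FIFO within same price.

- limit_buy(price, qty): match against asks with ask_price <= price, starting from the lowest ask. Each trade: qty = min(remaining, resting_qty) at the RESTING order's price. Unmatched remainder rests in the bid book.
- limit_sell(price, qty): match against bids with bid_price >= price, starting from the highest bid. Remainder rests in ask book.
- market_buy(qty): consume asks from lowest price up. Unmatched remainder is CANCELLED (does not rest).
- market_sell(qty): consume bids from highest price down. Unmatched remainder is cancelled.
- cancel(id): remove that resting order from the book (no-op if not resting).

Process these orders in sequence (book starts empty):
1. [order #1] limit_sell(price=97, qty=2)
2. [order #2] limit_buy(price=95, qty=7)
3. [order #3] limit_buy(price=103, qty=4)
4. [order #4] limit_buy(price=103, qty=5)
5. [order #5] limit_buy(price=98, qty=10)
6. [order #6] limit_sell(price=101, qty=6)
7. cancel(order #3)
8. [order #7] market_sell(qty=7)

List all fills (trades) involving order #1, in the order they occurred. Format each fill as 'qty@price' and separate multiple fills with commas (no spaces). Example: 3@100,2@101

Answer: 2@97

Derivation:
After op 1 [order #1] limit_sell(price=97, qty=2): fills=none; bids=[-] asks=[#1:2@97]
After op 2 [order #2] limit_buy(price=95, qty=7): fills=none; bids=[#2:7@95] asks=[#1:2@97]
After op 3 [order #3] limit_buy(price=103, qty=4): fills=#3x#1:2@97; bids=[#3:2@103 #2:7@95] asks=[-]
After op 4 [order #4] limit_buy(price=103, qty=5): fills=none; bids=[#3:2@103 #4:5@103 #2:7@95] asks=[-]
After op 5 [order #5] limit_buy(price=98, qty=10): fills=none; bids=[#3:2@103 #4:5@103 #5:10@98 #2:7@95] asks=[-]
After op 6 [order #6] limit_sell(price=101, qty=6): fills=#3x#6:2@103 #4x#6:4@103; bids=[#4:1@103 #5:10@98 #2:7@95] asks=[-]
After op 7 cancel(order #3): fills=none; bids=[#4:1@103 #5:10@98 #2:7@95] asks=[-]
After op 8 [order #7] market_sell(qty=7): fills=#4x#7:1@103 #5x#7:6@98; bids=[#5:4@98 #2:7@95] asks=[-]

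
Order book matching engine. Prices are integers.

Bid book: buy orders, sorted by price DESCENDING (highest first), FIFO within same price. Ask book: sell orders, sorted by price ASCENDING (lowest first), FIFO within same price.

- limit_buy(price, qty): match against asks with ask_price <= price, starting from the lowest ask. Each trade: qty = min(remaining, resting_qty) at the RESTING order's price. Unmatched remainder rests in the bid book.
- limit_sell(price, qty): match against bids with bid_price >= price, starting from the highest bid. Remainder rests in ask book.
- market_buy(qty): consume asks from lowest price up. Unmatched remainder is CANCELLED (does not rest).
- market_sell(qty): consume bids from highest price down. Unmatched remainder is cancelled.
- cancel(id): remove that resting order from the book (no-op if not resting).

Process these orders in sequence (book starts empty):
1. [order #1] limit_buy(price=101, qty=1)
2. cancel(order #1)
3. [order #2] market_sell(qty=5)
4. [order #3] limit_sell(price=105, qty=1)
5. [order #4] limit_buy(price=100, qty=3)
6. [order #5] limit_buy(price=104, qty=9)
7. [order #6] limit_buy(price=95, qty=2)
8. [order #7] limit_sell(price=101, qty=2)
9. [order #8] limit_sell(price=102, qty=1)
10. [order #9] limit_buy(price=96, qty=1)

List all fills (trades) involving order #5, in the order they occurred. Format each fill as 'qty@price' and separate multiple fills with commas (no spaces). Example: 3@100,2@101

Answer: 2@104,1@104

Derivation:
After op 1 [order #1] limit_buy(price=101, qty=1): fills=none; bids=[#1:1@101] asks=[-]
After op 2 cancel(order #1): fills=none; bids=[-] asks=[-]
After op 3 [order #2] market_sell(qty=5): fills=none; bids=[-] asks=[-]
After op 4 [order #3] limit_sell(price=105, qty=1): fills=none; bids=[-] asks=[#3:1@105]
After op 5 [order #4] limit_buy(price=100, qty=3): fills=none; bids=[#4:3@100] asks=[#3:1@105]
After op 6 [order #5] limit_buy(price=104, qty=9): fills=none; bids=[#5:9@104 #4:3@100] asks=[#3:1@105]
After op 7 [order #6] limit_buy(price=95, qty=2): fills=none; bids=[#5:9@104 #4:3@100 #6:2@95] asks=[#3:1@105]
After op 8 [order #7] limit_sell(price=101, qty=2): fills=#5x#7:2@104; bids=[#5:7@104 #4:3@100 #6:2@95] asks=[#3:1@105]
After op 9 [order #8] limit_sell(price=102, qty=1): fills=#5x#8:1@104; bids=[#5:6@104 #4:3@100 #6:2@95] asks=[#3:1@105]
After op 10 [order #9] limit_buy(price=96, qty=1): fills=none; bids=[#5:6@104 #4:3@100 #9:1@96 #6:2@95] asks=[#3:1@105]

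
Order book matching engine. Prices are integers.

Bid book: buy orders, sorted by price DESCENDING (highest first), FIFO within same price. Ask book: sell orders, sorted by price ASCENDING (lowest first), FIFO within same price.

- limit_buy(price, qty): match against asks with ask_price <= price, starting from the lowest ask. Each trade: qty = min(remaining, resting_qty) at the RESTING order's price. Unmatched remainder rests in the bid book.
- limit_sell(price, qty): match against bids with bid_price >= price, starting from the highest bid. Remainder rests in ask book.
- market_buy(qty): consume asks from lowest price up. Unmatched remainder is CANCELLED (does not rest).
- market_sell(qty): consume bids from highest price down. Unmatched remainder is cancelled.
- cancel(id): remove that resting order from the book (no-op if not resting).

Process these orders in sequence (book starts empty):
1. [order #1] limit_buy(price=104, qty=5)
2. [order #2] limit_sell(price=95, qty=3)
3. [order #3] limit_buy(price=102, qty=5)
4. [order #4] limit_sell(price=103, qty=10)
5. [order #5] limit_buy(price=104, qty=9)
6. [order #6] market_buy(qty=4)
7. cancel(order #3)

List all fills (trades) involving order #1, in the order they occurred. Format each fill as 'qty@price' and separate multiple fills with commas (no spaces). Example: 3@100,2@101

After op 1 [order #1] limit_buy(price=104, qty=5): fills=none; bids=[#1:5@104] asks=[-]
After op 2 [order #2] limit_sell(price=95, qty=3): fills=#1x#2:3@104; bids=[#1:2@104] asks=[-]
After op 3 [order #3] limit_buy(price=102, qty=5): fills=none; bids=[#1:2@104 #3:5@102] asks=[-]
After op 4 [order #4] limit_sell(price=103, qty=10): fills=#1x#4:2@104; bids=[#3:5@102] asks=[#4:8@103]
After op 5 [order #5] limit_buy(price=104, qty=9): fills=#5x#4:8@103; bids=[#5:1@104 #3:5@102] asks=[-]
After op 6 [order #6] market_buy(qty=4): fills=none; bids=[#5:1@104 #3:5@102] asks=[-]
After op 7 cancel(order #3): fills=none; bids=[#5:1@104] asks=[-]

Answer: 3@104,2@104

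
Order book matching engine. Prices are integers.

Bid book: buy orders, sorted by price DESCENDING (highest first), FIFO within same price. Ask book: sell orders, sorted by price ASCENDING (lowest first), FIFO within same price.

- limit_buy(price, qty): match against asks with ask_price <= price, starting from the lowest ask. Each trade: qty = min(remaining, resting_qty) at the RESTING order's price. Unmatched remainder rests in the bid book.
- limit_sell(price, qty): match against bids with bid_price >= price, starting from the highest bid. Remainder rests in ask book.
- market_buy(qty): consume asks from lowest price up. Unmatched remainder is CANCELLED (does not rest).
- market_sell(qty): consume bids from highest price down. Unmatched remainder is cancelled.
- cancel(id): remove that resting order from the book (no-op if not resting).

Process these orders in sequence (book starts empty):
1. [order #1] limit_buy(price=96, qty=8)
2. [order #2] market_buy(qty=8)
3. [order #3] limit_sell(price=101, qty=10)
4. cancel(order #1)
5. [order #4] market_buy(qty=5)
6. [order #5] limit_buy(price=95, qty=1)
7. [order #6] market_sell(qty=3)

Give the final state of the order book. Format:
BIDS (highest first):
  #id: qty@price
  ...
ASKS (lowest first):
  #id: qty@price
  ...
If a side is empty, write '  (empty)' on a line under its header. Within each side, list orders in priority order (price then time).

Answer: BIDS (highest first):
  (empty)
ASKS (lowest first):
  #3: 5@101

Derivation:
After op 1 [order #1] limit_buy(price=96, qty=8): fills=none; bids=[#1:8@96] asks=[-]
After op 2 [order #2] market_buy(qty=8): fills=none; bids=[#1:8@96] asks=[-]
After op 3 [order #3] limit_sell(price=101, qty=10): fills=none; bids=[#1:8@96] asks=[#3:10@101]
After op 4 cancel(order #1): fills=none; bids=[-] asks=[#3:10@101]
After op 5 [order #4] market_buy(qty=5): fills=#4x#3:5@101; bids=[-] asks=[#3:5@101]
After op 6 [order #5] limit_buy(price=95, qty=1): fills=none; bids=[#5:1@95] asks=[#3:5@101]
After op 7 [order #6] market_sell(qty=3): fills=#5x#6:1@95; bids=[-] asks=[#3:5@101]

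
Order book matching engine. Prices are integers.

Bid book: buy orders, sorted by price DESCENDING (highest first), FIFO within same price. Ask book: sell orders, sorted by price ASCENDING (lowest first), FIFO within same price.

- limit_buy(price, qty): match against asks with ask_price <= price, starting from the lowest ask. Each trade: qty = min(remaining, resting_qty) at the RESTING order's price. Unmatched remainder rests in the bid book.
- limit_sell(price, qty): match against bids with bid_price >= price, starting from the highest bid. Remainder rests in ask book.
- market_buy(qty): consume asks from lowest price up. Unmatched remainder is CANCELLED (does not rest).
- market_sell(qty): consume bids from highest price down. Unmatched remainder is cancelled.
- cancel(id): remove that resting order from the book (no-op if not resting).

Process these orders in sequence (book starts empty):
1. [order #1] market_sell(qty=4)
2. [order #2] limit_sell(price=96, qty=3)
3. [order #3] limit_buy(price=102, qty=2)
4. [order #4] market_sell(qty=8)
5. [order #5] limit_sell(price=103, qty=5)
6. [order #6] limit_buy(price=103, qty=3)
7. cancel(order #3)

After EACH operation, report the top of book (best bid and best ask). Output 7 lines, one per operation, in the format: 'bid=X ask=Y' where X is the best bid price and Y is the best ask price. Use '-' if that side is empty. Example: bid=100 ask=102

Answer: bid=- ask=-
bid=- ask=96
bid=- ask=96
bid=- ask=96
bid=- ask=96
bid=- ask=103
bid=- ask=103

Derivation:
After op 1 [order #1] market_sell(qty=4): fills=none; bids=[-] asks=[-]
After op 2 [order #2] limit_sell(price=96, qty=3): fills=none; bids=[-] asks=[#2:3@96]
After op 3 [order #3] limit_buy(price=102, qty=2): fills=#3x#2:2@96; bids=[-] asks=[#2:1@96]
After op 4 [order #4] market_sell(qty=8): fills=none; bids=[-] asks=[#2:1@96]
After op 5 [order #5] limit_sell(price=103, qty=5): fills=none; bids=[-] asks=[#2:1@96 #5:5@103]
After op 6 [order #6] limit_buy(price=103, qty=3): fills=#6x#2:1@96 #6x#5:2@103; bids=[-] asks=[#5:3@103]
After op 7 cancel(order #3): fills=none; bids=[-] asks=[#5:3@103]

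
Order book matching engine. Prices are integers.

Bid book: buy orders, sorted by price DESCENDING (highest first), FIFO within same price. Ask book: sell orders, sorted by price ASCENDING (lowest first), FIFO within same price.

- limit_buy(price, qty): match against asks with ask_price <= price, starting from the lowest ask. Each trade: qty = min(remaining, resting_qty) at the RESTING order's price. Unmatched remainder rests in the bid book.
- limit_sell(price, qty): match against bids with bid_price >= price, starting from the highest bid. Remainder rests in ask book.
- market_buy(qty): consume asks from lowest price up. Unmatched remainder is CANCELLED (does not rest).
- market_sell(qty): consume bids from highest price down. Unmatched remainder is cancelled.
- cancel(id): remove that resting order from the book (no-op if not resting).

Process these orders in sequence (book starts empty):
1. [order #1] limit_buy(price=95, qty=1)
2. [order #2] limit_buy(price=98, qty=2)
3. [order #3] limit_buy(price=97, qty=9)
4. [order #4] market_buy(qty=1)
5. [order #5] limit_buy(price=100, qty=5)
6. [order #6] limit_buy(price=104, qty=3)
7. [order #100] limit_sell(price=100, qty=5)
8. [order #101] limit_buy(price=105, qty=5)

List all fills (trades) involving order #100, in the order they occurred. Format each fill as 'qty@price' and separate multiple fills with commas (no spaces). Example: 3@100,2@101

After op 1 [order #1] limit_buy(price=95, qty=1): fills=none; bids=[#1:1@95] asks=[-]
After op 2 [order #2] limit_buy(price=98, qty=2): fills=none; bids=[#2:2@98 #1:1@95] asks=[-]
After op 3 [order #3] limit_buy(price=97, qty=9): fills=none; bids=[#2:2@98 #3:9@97 #1:1@95] asks=[-]
After op 4 [order #4] market_buy(qty=1): fills=none; bids=[#2:2@98 #3:9@97 #1:1@95] asks=[-]
After op 5 [order #5] limit_buy(price=100, qty=5): fills=none; bids=[#5:5@100 #2:2@98 #3:9@97 #1:1@95] asks=[-]
After op 6 [order #6] limit_buy(price=104, qty=3): fills=none; bids=[#6:3@104 #5:5@100 #2:2@98 #3:9@97 #1:1@95] asks=[-]
After op 7 [order #100] limit_sell(price=100, qty=5): fills=#6x#100:3@104 #5x#100:2@100; bids=[#5:3@100 #2:2@98 #3:9@97 #1:1@95] asks=[-]
After op 8 [order #101] limit_buy(price=105, qty=5): fills=none; bids=[#101:5@105 #5:3@100 #2:2@98 #3:9@97 #1:1@95] asks=[-]

Answer: 3@104,2@100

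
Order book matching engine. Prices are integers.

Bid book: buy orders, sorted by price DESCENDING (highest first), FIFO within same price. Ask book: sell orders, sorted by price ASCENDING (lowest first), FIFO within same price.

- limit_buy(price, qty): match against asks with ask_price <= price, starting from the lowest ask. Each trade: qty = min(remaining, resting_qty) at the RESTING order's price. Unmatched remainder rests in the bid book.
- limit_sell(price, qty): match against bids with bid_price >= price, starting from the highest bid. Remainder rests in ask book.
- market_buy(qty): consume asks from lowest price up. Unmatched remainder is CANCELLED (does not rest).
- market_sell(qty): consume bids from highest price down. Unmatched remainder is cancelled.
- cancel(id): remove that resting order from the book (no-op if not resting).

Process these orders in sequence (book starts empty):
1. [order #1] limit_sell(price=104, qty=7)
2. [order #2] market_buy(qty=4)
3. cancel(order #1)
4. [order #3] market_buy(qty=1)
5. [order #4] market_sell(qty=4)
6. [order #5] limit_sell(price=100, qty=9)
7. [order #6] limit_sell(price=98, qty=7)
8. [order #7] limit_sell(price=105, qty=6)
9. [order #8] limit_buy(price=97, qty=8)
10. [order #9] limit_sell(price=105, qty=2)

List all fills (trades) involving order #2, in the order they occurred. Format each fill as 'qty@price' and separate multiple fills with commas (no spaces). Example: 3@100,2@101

Answer: 4@104

Derivation:
After op 1 [order #1] limit_sell(price=104, qty=7): fills=none; bids=[-] asks=[#1:7@104]
After op 2 [order #2] market_buy(qty=4): fills=#2x#1:4@104; bids=[-] asks=[#1:3@104]
After op 3 cancel(order #1): fills=none; bids=[-] asks=[-]
After op 4 [order #3] market_buy(qty=1): fills=none; bids=[-] asks=[-]
After op 5 [order #4] market_sell(qty=4): fills=none; bids=[-] asks=[-]
After op 6 [order #5] limit_sell(price=100, qty=9): fills=none; bids=[-] asks=[#5:9@100]
After op 7 [order #6] limit_sell(price=98, qty=7): fills=none; bids=[-] asks=[#6:7@98 #5:9@100]
After op 8 [order #7] limit_sell(price=105, qty=6): fills=none; bids=[-] asks=[#6:7@98 #5:9@100 #7:6@105]
After op 9 [order #8] limit_buy(price=97, qty=8): fills=none; bids=[#8:8@97] asks=[#6:7@98 #5:9@100 #7:6@105]
After op 10 [order #9] limit_sell(price=105, qty=2): fills=none; bids=[#8:8@97] asks=[#6:7@98 #5:9@100 #7:6@105 #9:2@105]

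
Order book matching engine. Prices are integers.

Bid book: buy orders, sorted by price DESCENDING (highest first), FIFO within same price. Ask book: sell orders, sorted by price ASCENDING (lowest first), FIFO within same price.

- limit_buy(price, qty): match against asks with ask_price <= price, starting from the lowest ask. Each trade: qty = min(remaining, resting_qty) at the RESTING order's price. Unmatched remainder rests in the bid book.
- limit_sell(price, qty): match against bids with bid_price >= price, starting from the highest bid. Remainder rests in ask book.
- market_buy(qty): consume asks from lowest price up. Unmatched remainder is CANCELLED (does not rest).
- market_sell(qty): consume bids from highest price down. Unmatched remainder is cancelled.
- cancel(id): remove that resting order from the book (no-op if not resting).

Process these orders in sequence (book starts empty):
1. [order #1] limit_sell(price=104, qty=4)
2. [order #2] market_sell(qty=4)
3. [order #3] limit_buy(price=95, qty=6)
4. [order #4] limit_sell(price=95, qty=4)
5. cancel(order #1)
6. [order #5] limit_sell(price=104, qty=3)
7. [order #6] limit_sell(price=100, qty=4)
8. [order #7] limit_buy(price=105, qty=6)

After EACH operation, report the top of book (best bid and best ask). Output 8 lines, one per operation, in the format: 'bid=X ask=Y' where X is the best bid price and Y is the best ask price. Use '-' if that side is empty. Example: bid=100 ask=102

After op 1 [order #1] limit_sell(price=104, qty=4): fills=none; bids=[-] asks=[#1:4@104]
After op 2 [order #2] market_sell(qty=4): fills=none; bids=[-] asks=[#1:4@104]
After op 3 [order #3] limit_buy(price=95, qty=6): fills=none; bids=[#3:6@95] asks=[#1:4@104]
After op 4 [order #4] limit_sell(price=95, qty=4): fills=#3x#4:4@95; bids=[#3:2@95] asks=[#1:4@104]
After op 5 cancel(order #1): fills=none; bids=[#3:2@95] asks=[-]
After op 6 [order #5] limit_sell(price=104, qty=3): fills=none; bids=[#3:2@95] asks=[#5:3@104]
After op 7 [order #6] limit_sell(price=100, qty=4): fills=none; bids=[#3:2@95] asks=[#6:4@100 #5:3@104]
After op 8 [order #7] limit_buy(price=105, qty=6): fills=#7x#6:4@100 #7x#5:2@104; bids=[#3:2@95] asks=[#5:1@104]

Answer: bid=- ask=104
bid=- ask=104
bid=95 ask=104
bid=95 ask=104
bid=95 ask=-
bid=95 ask=104
bid=95 ask=100
bid=95 ask=104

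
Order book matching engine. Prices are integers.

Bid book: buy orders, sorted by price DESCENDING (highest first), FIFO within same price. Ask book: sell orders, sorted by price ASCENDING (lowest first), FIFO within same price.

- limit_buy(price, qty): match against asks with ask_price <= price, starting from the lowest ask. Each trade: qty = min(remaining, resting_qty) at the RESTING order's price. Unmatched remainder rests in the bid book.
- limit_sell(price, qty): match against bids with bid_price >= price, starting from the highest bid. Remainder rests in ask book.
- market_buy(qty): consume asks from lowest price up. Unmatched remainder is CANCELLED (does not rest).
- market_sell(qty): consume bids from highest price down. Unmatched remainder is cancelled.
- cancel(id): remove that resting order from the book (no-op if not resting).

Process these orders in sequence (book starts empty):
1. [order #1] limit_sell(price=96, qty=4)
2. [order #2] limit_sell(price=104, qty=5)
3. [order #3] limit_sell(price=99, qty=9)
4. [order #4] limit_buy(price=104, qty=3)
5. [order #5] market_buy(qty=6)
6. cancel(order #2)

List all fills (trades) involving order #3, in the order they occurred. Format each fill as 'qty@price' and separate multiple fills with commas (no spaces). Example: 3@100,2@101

After op 1 [order #1] limit_sell(price=96, qty=4): fills=none; bids=[-] asks=[#1:4@96]
After op 2 [order #2] limit_sell(price=104, qty=5): fills=none; bids=[-] asks=[#1:4@96 #2:5@104]
After op 3 [order #3] limit_sell(price=99, qty=9): fills=none; bids=[-] asks=[#1:4@96 #3:9@99 #2:5@104]
After op 4 [order #4] limit_buy(price=104, qty=3): fills=#4x#1:3@96; bids=[-] asks=[#1:1@96 #3:9@99 #2:5@104]
After op 5 [order #5] market_buy(qty=6): fills=#5x#1:1@96 #5x#3:5@99; bids=[-] asks=[#3:4@99 #2:5@104]
After op 6 cancel(order #2): fills=none; bids=[-] asks=[#3:4@99]

Answer: 5@99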